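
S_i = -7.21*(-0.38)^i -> [-7.21, 2.74, -1.04, 0.4, -0.15]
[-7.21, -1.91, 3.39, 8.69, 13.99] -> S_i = -7.21 + 5.30*i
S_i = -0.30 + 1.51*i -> [-0.3, 1.21, 2.72, 4.23, 5.74]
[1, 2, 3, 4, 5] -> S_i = 1 + 1*i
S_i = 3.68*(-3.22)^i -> [3.68, -11.85, 38.16, -122.86, 395.61]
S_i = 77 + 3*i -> [77, 80, 83, 86, 89]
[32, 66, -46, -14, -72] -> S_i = Random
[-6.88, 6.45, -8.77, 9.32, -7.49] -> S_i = Random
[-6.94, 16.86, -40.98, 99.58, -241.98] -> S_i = -6.94*(-2.43)^i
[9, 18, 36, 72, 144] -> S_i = 9*2^i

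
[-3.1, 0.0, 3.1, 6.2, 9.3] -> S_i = -3.10 + 3.10*i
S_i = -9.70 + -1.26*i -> [-9.7, -10.96, -12.22, -13.48, -14.74]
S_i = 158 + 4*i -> [158, 162, 166, 170, 174]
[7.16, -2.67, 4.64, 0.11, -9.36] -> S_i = Random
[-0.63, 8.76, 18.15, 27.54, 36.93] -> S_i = -0.63 + 9.39*i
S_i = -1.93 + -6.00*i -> [-1.93, -7.93, -13.93, -19.93, -25.93]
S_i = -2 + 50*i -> [-2, 48, 98, 148, 198]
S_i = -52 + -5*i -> [-52, -57, -62, -67, -72]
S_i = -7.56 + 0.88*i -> [-7.56, -6.68, -5.8, -4.92, -4.04]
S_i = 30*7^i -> [30, 210, 1470, 10290, 72030]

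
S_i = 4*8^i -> [4, 32, 256, 2048, 16384]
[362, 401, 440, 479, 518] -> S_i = 362 + 39*i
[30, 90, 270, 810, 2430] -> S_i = 30*3^i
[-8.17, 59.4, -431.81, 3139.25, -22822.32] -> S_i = -8.17*(-7.27)^i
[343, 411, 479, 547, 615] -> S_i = 343 + 68*i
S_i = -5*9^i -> [-5, -45, -405, -3645, -32805]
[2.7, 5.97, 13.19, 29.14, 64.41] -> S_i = 2.70*2.21^i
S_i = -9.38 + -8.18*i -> [-9.38, -17.56, -25.74, -33.92, -42.1]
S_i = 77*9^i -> [77, 693, 6237, 56133, 505197]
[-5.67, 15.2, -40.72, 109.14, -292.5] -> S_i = -5.67*(-2.68)^i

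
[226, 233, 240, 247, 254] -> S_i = 226 + 7*i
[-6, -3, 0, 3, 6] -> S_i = -6 + 3*i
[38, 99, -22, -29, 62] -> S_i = Random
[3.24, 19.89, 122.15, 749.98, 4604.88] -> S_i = 3.24*6.14^i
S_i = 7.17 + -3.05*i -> [7.17, 4.12, 1.07, -1.98, -5.03]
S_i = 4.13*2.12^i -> [4.13, 8.76, 18.56, 39.35, 83.42]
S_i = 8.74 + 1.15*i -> [8.74, 9.89, 11.04, 12.19, 13.34]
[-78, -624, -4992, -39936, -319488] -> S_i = -78*8^i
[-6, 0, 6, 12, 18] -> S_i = -6 + 6*i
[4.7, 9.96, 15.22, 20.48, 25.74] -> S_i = 4.70 + 5.26*i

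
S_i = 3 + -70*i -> [3, -67, -137, -207, -277]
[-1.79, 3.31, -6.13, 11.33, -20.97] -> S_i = -1.79*(-1.85)^i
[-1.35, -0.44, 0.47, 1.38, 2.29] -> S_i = -1.35 + 0.91*i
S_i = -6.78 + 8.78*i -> [-6.78, 2.0, 10.78, 19.56, 28.34]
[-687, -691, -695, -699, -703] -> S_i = -687 + -4*i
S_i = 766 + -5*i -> [766, 761, 756, 751, 746]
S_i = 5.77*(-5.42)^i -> [5.77, -31.27, 169.5, -918.7, 4979.35]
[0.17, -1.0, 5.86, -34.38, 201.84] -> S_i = 0.17*(-5.87)^i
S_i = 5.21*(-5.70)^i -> [5.21, -29.7, 169.27, -964.86, 5499.68]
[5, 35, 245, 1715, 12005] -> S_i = 5*7^i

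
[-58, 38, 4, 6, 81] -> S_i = Random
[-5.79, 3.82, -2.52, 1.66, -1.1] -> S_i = -5.79*(-0.66)^i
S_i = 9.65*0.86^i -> [9.65, 8.3, 7.14, 6.14, 5.28]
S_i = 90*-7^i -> [90, -630, 4410, -30870, 216090]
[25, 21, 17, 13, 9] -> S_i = 25 + -4*i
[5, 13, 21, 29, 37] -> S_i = 5 + 8*i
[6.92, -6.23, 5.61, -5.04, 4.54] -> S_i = 6.92*(-0.90)^i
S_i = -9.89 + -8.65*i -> [-9.89, -18.54, -27.19, -35.84, -44.49]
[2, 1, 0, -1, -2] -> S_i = 2 + -1*i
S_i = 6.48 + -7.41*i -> [6.48, -0.93, -8.34, -15.75, -23.16]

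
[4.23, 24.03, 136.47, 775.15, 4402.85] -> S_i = 4.23*5.68^i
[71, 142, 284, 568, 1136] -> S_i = 71*2^i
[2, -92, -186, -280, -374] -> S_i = 2 + -94*i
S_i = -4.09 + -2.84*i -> [-4.09, -6.93, -9.77, -12.61, -15.45]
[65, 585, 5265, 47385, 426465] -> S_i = 65*9^i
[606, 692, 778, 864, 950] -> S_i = 606 + 86*i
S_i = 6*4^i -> [6, 24, 96, 384, 1536]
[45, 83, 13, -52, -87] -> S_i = Random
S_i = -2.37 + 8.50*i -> [-2.37, 6.13, 14.63, 23.13, 31.63]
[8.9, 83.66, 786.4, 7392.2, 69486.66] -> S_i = 8.90*9.40^i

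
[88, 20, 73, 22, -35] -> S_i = Random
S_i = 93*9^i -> [93, 837, 7533, 67797, 610173]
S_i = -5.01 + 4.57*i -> [-5.01, -0.44, 4.13, 8.7, 13.27]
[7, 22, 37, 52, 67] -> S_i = 7 + 15*i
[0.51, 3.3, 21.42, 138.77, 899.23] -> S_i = 0.51*6.48^i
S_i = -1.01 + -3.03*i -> [-1.01, -4.04, -7.07, -10.1, -13.13]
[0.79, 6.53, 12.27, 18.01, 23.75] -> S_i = 0.79 + 5.74*i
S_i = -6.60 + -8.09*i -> [-6.6, -14.69, -22.78, -30.87, -38.96]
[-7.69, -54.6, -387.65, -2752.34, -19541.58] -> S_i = -7.69*7.10^i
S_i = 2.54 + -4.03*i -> [2.54, -1.49, -5.52, -9.55, -13.58]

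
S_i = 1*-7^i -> [1, -7, 49, -343, 2401]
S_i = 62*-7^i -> [62, -434, 3038, -21266, 148862]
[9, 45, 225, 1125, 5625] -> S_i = 9*5^i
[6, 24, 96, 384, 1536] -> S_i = 6*4^i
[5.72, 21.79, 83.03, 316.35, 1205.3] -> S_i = 5.72*3.81^i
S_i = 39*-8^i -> [39, -312, 2496, -19968, 159744]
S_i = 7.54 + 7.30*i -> [7.54, 14.84, 22.14, 29.44, 36.74]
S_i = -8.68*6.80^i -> [-8.68, -59.02, -401.36, -2729.27, -18559.03]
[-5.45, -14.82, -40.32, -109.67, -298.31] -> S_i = -5.45*2.72^i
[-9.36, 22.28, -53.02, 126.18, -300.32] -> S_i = -9.36*(-2.38)^i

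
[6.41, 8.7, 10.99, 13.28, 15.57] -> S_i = 6.41 + 2.29*i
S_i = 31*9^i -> [31, 279, 2511, 22599, 203391]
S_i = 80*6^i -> [80, 480, 2880, 17280, 103680]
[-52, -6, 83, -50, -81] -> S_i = Random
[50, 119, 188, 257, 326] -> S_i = 50 + 69*i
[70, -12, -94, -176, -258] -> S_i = 70 + -82*i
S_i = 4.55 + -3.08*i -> [4.55, 1.47, -1.61, -4.69, -7.77]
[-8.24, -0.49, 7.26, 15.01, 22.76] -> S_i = -8.24 + 7.75*i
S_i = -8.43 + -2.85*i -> [-8.43, -11.28, -14.13, -16.98, -19.83]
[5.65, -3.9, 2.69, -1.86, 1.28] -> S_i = 5.65*(-0.69)^i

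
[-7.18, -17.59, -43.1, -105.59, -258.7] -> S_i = -7.18*2.45^i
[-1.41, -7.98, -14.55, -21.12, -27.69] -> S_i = -1.41 + -6.57*i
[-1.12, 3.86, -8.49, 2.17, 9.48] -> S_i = Random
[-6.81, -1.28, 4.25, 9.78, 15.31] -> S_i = -6.81 + 5.53*i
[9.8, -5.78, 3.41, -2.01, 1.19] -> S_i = 9.80*(-0.59)^i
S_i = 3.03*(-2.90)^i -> [3.03, -8.79, 25.48, -73.9, 214.31]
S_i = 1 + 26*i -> [1, 27, 53, 79, 105]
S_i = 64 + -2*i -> [64, 62, 60, 58, 56]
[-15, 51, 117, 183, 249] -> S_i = -15 + 66*i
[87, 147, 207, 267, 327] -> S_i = 87 + 60*i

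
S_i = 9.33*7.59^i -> [9.33, 70.81, 537.48, 4079.5, 30963.41]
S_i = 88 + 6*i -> [88, 94, 100, 106, 112]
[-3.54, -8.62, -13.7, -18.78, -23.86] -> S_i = -3.54 + -5.08*i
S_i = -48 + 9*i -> [-48, -39, -30, -21, -12]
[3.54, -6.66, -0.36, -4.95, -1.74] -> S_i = Random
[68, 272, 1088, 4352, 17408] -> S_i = 68*4^i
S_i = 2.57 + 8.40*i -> [2.57, 10.97, 19.37, 27.77, 36.17]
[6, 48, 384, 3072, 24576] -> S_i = 6*8^i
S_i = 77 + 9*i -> [77, 86, 95, 104, 113]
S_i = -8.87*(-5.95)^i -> [-8.87, 52.78, -314.02, 1868.42, -11117.1]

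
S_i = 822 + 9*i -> [822, 831, 840, 849, 858]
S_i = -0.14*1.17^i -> [-0.14, -0.16, -0.19, -0.22, -0.26]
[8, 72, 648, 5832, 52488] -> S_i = 8*9^i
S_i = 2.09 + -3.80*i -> [2.09, -1.71, -5.51, -9.31, -13.11]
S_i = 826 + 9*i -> [826, 835, 844, 853, 862]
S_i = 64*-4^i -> [64, -256, 1024, -4096, 16384]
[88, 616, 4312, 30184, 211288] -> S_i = 88*7^i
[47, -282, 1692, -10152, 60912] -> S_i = 47*-6^i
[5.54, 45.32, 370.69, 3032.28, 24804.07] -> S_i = 5.54*8.18^i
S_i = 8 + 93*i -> [8, 101, 194, 287, 380]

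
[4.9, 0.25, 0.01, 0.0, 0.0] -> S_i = 4.90*0.05^i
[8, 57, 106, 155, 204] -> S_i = 8 + 49*i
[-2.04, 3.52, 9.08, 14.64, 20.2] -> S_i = -2.04 + 5.56*i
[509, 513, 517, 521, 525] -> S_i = 509 + 4*i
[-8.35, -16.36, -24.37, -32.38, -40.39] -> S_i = -8.35 + -8.01*i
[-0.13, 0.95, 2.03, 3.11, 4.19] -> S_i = -0.13 + 1.08*i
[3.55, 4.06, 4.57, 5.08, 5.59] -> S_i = 3.55 + 0.51*i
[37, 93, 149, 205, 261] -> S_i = 37 + 56*i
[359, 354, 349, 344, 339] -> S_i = 359 + -5*i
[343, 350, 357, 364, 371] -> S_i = 343 + 7*i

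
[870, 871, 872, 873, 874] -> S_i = 870 + 1*i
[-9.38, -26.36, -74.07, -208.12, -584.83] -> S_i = -9.38*2.81^i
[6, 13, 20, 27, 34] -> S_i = 6 + 7*i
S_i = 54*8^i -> [54, 432, 3456, 27648, 221184]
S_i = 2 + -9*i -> [2, -7, -16, -25, -34]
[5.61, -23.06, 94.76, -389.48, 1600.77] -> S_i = 5.61*(-4.11)^i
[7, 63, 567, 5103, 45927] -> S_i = 7*9^i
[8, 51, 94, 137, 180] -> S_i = 8 + 43*i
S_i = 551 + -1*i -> [551, 550, 549, 548, 547]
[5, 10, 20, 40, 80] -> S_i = 5*2^i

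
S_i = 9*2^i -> [9, 18, 36, 72, 144]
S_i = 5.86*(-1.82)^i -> [5.86, -10.67, 19.41, -35.33, 64.3]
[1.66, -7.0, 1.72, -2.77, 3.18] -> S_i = Random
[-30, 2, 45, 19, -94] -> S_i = Random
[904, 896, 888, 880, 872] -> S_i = 904 + -8*i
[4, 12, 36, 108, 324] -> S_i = 4*3^i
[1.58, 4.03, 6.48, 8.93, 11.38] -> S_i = 1.58 + 2.45*i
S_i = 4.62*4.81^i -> [4.62, 22.22, 106.89, 514.14, 2472.99]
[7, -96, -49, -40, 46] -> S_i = Random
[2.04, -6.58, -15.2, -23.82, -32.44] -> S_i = 2.04 + -8.62*i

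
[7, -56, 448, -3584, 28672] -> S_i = 7*-8^i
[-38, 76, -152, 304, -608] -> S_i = -38*-2^i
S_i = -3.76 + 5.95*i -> [-3.76, 2.19, 8.14, 14.09, 20.04]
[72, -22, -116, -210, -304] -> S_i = 72 + -94*i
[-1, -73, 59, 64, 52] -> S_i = Random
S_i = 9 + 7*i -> [9, 16, 23, 30, 37]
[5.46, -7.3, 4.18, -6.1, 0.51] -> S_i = Random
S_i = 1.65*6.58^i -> [1.65, 10.86, 71.44, 470.07, 3093.05]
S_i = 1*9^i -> [1, 9, 81, 729, 6561]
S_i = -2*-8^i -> [-2, 16, -128, 1024, -8192]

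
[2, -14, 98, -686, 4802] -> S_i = 2*-7^i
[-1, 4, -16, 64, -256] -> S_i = -1*-4^i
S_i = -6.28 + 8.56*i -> [-6.28, 2.28, 10.84, 19.4, 27.96]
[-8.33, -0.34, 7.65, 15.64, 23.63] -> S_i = -8.33 + 7.99*i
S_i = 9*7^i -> [9, 63, 441, 3087, 21609]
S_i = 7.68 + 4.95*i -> [7.68, 12.63, 17.58, 22.53, 27.48]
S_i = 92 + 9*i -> [92, 101, 110, 119, 128]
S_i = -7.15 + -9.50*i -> [-7.15, -16.65, -26.15, -35.65, -45.15]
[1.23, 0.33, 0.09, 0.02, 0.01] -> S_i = 1.23*0.27^i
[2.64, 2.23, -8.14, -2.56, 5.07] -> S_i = Random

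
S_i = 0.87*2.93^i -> [0.87, 2.55, 7.47, 21.88, 64.12]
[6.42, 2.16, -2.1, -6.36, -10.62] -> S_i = 6.42 + -4.26*i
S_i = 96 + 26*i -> [96, 122, 148, 174, 200]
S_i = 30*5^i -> [30, 150, 750, 3750, 18750]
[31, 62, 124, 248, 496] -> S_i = 31*2^i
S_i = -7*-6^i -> [-7, 42, -252, 1512, -9072]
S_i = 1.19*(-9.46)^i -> [1.19, -11.26, 106.5, -1007.44, 9530.41]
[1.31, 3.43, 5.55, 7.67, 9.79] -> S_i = 1.31 + 2.12*i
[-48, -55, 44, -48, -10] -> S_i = Random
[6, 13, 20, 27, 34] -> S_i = 6 + 7*i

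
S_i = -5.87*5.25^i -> [-5.87, -30.82, -161.79, -849.41, -4459.39]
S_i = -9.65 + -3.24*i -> [-9.65, -12.89, -16.13, -19.37, -22.61]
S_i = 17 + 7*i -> [17, 24, 31, 38, 45]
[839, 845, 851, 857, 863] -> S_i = 839 + 6*i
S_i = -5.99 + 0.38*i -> [-5.99, -5.61, -5.23, -4.85, -4.47]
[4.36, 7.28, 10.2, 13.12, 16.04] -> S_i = 4.36 + 2.92*i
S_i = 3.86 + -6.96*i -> [3.86, -3.1, -10.06, -17.02, -23.98]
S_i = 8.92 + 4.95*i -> [8.92, 13.87, 18.82, 23.77, 28.72]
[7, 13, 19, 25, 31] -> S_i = 7 + 6*i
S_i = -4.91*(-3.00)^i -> [-4.91, 14.73, -44.19, 132.57, -397.71]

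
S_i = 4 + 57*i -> [4, 61, 118, 175, 232]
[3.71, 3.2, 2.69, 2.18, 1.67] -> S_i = 3.71 + -0.51*i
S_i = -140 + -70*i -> [-140, -210, -280, -350, -420]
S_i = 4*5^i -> [4, 20, 100, 500, 2500]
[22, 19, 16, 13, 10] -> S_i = 22 + -3*i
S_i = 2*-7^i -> [2, -14, 98, -686, 4802]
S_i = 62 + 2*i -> [62, 64, 66, 68, 70]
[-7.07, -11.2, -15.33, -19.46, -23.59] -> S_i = -7.07 + -4.13*i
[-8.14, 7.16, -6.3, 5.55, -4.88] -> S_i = -8.14*(-0.88)^i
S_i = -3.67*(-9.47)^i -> [-3.67, 34.75, -329.13, 3116.85, -29516.58]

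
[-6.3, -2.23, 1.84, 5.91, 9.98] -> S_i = -6.30 + 4.07*i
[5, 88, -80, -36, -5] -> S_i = Random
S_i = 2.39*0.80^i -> [2.39, 1.91, 1.53, 1.22, 0.98]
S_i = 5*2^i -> [5, 10, 20, 40, 80]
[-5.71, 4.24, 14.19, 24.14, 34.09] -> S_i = -5.71 + 9.95*i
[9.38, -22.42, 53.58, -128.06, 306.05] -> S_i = 9.38*(-2.39)^i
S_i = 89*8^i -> [89, 712, 5696, 45568, 364544]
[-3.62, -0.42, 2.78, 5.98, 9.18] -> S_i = -3.62 + 3.20*i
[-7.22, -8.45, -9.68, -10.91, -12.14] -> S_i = -7.22 + -1.23*i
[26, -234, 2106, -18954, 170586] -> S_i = 26*-9^i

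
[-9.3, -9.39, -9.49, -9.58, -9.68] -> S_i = -9.30*1.01^i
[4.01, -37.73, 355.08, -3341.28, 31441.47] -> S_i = 4.01*(-9.41)^i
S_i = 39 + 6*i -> [39, 45, 51, 57, 63]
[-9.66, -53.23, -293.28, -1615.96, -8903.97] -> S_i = -9.66*5.51^i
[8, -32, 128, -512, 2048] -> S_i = 8*-4^i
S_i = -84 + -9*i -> [-84, -93, -102, -111, -120]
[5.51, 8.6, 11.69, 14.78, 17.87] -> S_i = 5.51 + 3.09*i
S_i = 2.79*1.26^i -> [2.79, 3.52, 4.43, 5.58, 7.03]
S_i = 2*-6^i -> [2, -12, 72, -432, 2592]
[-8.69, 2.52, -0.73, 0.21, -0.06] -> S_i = -8.69*(-0.29)^i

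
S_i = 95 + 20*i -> [95, 115, 135, 155, 175]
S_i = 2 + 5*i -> [2, 7, 12, 17, 22]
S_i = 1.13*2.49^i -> [1.13, 2.81, 7.01, 17.45, 43.44]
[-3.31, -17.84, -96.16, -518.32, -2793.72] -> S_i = -3.31*5.39^i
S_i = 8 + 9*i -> [8, 17, 26, 35, 44]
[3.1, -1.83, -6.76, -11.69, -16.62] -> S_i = 3.10 + -4.93*i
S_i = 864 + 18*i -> [864, 882, 900, 918, 936]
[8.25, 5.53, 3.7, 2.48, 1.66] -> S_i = 8.25*0.67^i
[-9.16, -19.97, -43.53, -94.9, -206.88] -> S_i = -9.16*2.18^i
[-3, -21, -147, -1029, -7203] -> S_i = -3*7^i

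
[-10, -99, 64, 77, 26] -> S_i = Random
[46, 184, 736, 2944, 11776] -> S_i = 46*4^i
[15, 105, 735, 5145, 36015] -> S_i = 15*7^i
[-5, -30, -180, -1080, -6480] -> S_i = -5*6^i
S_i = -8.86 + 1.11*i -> [-8.86, -7.75, -6.64, -5.53, -4.42]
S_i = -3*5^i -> [-3, -15, -75, -375, -1875]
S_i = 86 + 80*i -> [86, 166, 246, 326, 406]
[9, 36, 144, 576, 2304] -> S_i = 9*4^i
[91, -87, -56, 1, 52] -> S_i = Random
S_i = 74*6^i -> [74, 444, 2664, 15984, 95904]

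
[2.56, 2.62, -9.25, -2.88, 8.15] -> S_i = Random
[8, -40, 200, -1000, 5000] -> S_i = 8*-5^i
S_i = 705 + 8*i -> [705, 713, 721, 729, 737]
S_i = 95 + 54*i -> [95, 149, 203, 257, 311]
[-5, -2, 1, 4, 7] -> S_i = -5 + 3*i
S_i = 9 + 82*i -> [9, 91, 173, 255, 337]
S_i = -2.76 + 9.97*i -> [-2.76, 7.21, 17.18, 27.15, 37.12]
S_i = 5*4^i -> [5, 20, 80, 320, 1280]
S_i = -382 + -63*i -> [-382, -445, -508, -571, -634]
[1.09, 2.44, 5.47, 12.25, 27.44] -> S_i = 1.09*2.24^i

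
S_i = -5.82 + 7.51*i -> [-5.82, 1.69, 9.2, 16.71, 24.22]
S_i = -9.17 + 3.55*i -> [-9.17, -5.62, -2.07, 1.48, 5.03]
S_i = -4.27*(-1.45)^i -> [-4.27, 6.19, -8.98, 13.02, -18.88]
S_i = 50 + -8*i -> [50, 42, 34, 26, 18]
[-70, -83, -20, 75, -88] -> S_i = Random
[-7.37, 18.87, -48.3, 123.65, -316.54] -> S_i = -7.37*(-2.56)^i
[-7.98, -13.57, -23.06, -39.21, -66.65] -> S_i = -7.98*1.70^i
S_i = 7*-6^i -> [7, -42, 252, -1512, 9072]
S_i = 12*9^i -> [12, 108, 972, 8748, 78732]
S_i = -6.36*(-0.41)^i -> [-6.36, 2.61, -1.07, 0.44, -0.18]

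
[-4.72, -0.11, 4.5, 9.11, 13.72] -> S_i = -4.72 + 4.61*i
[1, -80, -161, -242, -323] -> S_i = 1 + -81*i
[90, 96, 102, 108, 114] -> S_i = 90 + 6*i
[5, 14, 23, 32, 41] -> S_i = 5 + 9*i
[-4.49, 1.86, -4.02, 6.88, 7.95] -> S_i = Random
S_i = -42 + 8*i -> [-42, -34, -26, -18, -10]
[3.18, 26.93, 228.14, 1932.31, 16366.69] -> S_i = 3.18*8.47^i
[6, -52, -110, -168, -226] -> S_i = 6 + -58*i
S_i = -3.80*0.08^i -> [-3.8, -0.3, -0.02, -0.0, -0.0]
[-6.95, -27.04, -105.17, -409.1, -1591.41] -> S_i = -6.95*3.89^i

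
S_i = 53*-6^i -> [53, -318, 1908, -11448, 68688]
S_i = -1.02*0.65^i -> [-1.02, -0.66, -0.43, -0.28, -0.18]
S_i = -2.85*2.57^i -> [-2.85, -7.32, -18.82, -48.38, -124.33]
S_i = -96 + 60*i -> [-96, -36, 24, 84, 144]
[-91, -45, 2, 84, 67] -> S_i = Random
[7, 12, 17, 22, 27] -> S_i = 7 + 5*i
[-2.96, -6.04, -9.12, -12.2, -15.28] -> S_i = -2.96 + -3.08*i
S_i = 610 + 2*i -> [610, 612, 614, 616, 618]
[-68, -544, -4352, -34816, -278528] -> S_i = -68*8^i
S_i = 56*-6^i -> [56, -336, 2016, -12096, 72576]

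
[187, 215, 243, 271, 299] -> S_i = 187 + 28*i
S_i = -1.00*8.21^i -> [-1.0, -8.21, -67.4, -553.39, -4543.31]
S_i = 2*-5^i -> [2, -10, 50, -250, 1250]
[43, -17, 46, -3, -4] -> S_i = Random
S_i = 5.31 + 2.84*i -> [5.31, 8.15, 10.99, 13.83, 16.67]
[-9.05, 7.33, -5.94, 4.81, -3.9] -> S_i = -9.05*(-0.81)^i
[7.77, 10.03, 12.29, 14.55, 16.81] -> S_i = 7.77 + 2.26*i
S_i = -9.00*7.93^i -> [-9.0, -71.37, -565.96, -4488.1, -35590.6]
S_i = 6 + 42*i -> [6, 48, 90, 132, 174]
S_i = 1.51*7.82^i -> [1.51, 11.81, 92.34, 722.1, 5646.82]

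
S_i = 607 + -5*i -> [607, 602, 597, 592, 587]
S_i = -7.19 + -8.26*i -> [-7.19, -15.45, -23.71, -31.97, -40.23]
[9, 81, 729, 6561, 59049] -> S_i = 9*9^i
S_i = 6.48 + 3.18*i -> [6.48, 9.66, 12.84, 16.02, 19.2]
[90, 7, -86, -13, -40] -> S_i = Random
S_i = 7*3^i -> [7, 21, 63, 189, 567]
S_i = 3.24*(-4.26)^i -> [3.24, -13.8, 58.8, -250.48, 1067.05]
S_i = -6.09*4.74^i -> [-6.09, -28.87, -136.83, -648.56, -3074.19]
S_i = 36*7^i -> [36, 252, 1764, 12348, 86436]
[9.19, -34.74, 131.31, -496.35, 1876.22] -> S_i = 9.19*(-3.78)^i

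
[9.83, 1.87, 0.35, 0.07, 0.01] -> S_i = 9.83*0.19^i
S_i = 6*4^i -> [6, 24, 96, 384, 1536]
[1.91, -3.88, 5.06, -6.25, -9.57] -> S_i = Random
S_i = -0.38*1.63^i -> [-0.38, -0.62, -1.01, -1.65, -2.68]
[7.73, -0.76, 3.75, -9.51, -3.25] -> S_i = Random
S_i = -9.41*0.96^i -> [-9.41, -9.03, -8.67, -8.33, -7.99]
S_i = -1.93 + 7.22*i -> [-1.93, 5.29, 12.51, 19.73, 26.95]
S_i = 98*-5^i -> [98, -490, 2450, -12250, 61250]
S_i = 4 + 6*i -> [4, 10, 16, 22, 28]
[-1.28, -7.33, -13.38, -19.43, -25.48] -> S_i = -1.28 + -6.05*i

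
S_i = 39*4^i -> [39, 156, 624, 2496, 9984]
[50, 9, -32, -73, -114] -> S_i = 50 + -41*i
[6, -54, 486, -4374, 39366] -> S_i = 6*-9^i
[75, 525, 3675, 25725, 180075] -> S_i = 75*7^i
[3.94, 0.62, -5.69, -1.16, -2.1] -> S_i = Random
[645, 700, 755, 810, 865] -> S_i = 645 + 55*i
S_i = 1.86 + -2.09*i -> [1.86, -0.23, -2.32, -4.41, -6.5]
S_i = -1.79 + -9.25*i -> [-1.79, -11.04, -20.29, -29.54, -38.79]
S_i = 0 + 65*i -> [0, 65, 130, 195, 260]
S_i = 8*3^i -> [8, 24, 72, 216, 648]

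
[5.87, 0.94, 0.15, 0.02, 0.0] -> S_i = 5.87*0.16^i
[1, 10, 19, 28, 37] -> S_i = 1 + 9*i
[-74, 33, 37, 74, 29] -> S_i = Random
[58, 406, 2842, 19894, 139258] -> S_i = 58*7^i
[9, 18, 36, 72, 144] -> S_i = 9*2^i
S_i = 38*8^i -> [38, 304, 2432, 19456, 155648]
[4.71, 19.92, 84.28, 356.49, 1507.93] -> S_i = 4.71*4.23^i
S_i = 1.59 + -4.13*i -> [1.59, -2.54, -6.67, -10.8, -14.93]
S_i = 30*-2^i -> [30, -60, 120, -240, 480]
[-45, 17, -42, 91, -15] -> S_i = Random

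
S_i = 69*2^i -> [69, 138, 276, 552, 1104]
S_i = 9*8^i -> [9, 72, 576, 4608, 36864]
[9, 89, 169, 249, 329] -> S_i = 9 + 80*i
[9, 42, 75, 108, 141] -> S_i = 9 + 33*i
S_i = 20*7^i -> [20, 140, 980, 6860, 48020]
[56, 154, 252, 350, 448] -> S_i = 56 + 98*i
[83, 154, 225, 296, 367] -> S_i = 83 + 71*i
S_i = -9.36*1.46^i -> [-9.36, -13.67, -19.95, -29.13, -42.53]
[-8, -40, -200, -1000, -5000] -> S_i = -8*5^i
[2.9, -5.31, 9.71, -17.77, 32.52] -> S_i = 2.90*(-1.83)^i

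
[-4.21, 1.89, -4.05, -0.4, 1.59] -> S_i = Random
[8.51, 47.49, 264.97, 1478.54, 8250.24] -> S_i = 8.51*5.58^i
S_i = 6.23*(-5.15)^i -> [6.23, -32.08, 165.24, -850.96, 4382.45]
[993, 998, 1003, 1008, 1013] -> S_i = 993 + 5*i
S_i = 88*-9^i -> [88, -792, 7128, -64152, 577368]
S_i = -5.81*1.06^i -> [-5.81, -6.16, -6.53, -6.92, -7.33]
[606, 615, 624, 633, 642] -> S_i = 606 + 9*i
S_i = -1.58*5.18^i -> [-1.58, -8.18, -42.4, -219.61, -1137.56]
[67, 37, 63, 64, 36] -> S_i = Random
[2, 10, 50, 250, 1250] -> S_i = 2*5^i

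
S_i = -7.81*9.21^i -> [-7.81, -71.93, -662.48, -6101.41, -56193.95]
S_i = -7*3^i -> [-7, -21, -63, -189, -567]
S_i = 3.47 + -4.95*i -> [3.47, -1.48, -6.43, -11.38, -16.33]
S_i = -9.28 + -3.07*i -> [-9.28, -12.35, -15.42, -18.49, -21.56]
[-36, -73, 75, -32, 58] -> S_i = Random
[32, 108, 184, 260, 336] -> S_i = 32 + 76*i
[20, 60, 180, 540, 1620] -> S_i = 20*3^i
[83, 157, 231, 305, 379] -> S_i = 83 + 74*i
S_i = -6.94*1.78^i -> [-6.94, -12.35, -21.99, -39.14, -69.67]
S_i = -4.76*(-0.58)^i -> [-4.76, 2.76, -1.6, 0.93, -0.54]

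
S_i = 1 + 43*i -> [1, 44, 87, 130, 173]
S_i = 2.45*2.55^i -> [2.45, 6.25, 15.93, 40.62, 103.59]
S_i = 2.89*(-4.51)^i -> [2.89, -13.03, 58.78, -265.11, 1195.65]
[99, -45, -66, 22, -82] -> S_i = Random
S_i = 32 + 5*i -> [32, 37, 42, 47, 52]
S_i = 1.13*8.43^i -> [1.13, 9.53, 80.3, 676.96, 5706.75]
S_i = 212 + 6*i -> [212, 218, 224, 230, 236]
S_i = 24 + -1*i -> [24, 23, 22, 21, 20]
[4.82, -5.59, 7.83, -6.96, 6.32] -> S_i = Random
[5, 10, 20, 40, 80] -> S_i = 5*2^i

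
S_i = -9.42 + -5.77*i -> [-9.42, -15.19, -20.96, -26.73, -32.5]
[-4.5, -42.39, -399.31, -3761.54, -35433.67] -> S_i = -4.50*9.42^i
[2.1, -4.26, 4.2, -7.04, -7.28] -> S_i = Random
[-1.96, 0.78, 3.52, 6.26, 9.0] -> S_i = -1.96 + 2.74*i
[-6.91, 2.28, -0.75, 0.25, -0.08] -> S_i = -6.91*(-0.33)^i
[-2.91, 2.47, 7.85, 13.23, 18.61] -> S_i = -2.91 + 5.38*i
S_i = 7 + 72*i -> [7, 79, 151, 223, 295]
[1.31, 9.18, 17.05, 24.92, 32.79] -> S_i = 1.31 + 7.87*i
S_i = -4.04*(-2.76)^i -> [-4.04, 11.15, -30.78, 84.94, -234.43]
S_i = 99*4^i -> [99, 396, 1584, 6336, 25344]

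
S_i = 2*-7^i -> [2, -14, 98, -686, 4802]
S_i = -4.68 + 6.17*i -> [-4.68, 1.49, 7.66, 13.83, 20.0]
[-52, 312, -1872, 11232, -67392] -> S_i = -52*-6^i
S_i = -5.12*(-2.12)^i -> [-5.12, 10.85, -23.01, 48.78, -103.42]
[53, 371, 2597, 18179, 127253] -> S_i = 53*7^i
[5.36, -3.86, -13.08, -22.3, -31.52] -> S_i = 5.36 + -9.22*i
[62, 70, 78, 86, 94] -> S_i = 62 + 8*i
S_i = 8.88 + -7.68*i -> [8.88, 1.2, -6.48, -14.16, -21.84]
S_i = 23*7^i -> [23, 161, 1127, 7889, 55223]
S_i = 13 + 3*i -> [13, 16, 19, 22, 25]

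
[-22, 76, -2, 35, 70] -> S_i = Random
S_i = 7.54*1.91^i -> [7.54, 14.4, 27.51, 52.54, 100.35]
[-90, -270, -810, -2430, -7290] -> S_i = -90*3^i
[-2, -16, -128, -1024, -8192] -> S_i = -2*8^i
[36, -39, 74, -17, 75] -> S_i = Random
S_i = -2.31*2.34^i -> [-2.31, -5.41, -12.65, -29.6, -69.26]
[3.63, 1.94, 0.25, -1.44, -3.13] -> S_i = 3.63 + -1.69*i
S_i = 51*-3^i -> [51, -153, 459, -1377, 4131]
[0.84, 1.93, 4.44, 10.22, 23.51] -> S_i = 0.84*2.30^i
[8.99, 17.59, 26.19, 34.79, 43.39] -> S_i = 8.99 + 8.60*i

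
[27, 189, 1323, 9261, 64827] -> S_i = 27*7^i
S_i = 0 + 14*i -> [0, 14, 28, 42, 56]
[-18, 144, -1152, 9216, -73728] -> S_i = -18*-8^i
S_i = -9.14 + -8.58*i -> [-9.14, -17.72, -26.3, -34.88, -43.46]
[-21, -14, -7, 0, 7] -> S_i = -21 + 7*i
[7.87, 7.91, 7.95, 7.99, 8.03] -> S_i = 7.87 + 0.04*i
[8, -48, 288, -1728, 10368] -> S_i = 8*-6^i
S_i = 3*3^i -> [3, 9, 27, 81, 243]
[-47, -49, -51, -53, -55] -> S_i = -47 + -2*i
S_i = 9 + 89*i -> [9, 98, 187, 276, 365]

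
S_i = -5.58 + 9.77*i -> [-5.58, 4.19, 13.96, 23.73, 33.5]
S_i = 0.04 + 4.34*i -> [0.04, 4.38, 8.72, 13.06, 17.4]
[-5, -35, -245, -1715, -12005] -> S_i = -5*7^i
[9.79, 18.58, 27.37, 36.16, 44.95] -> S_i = 9.79 + 8.79*i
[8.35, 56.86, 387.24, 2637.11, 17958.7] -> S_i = 8.35*6.81^i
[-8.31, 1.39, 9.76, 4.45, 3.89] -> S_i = Random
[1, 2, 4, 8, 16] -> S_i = 1*2^i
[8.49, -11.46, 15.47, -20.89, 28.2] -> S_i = 8.49*(-1.35)^i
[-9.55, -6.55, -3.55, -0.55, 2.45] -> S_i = -9.55 + 3.00*i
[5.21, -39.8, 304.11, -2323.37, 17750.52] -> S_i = 5.21*(-7.64)^i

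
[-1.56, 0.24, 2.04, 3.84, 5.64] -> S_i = -1.56 + 1.80*i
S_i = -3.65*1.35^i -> [-3.65, -4.93, -6.65, -8.98, -12.12]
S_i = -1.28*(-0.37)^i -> [-1.28, 0.47, -0.18, 0.06, -0.02]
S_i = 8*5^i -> [8, 40, 200, 1000, 5000]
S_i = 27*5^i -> [27, 135, 675, 3375, 16875]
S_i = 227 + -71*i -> [227, 156, 85, 14, -57]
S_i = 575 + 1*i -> [575, 576, 577, 578, 579]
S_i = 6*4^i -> [6, 24, 96, 384, 1536]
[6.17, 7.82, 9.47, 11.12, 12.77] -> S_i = 6.17 + 1.65*i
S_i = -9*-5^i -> [-9, 45, -225, 1125, -5625]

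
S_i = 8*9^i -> [8, 72, 648, 5832, 52488]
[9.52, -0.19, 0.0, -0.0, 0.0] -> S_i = 9.52*(-0.02)^i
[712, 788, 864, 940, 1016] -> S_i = 712 + 76*i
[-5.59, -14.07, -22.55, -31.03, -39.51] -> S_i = -5.59 + -8.48*i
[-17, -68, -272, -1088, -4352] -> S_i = -17*4^i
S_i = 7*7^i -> [7, 49, 343, 2401, 16807]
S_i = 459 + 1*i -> [459, 460, 461, 462, 463]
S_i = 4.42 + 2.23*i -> [4.42, 6.65, 8.88, 11.11, 13.34]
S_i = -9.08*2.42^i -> [-9.08, -21.97, -53.18, -128.69, -311.42]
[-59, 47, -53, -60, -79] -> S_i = Random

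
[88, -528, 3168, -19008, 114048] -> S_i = 88*-6^i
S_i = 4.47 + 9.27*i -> [4.47, 13.74, 23.01, 32.28, 41.55]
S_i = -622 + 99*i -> [-622, -523, -424, -325, -226]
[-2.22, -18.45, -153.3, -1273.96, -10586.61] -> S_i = -2.22*8.31^i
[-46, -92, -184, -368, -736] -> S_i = -46*2^i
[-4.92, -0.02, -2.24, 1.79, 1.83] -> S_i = Random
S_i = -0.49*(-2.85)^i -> [-0.49, 1.4, -3.98, 11.34, -32.33]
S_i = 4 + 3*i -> [4, 7, 10, 13, 16]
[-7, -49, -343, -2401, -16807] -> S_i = -7*7^i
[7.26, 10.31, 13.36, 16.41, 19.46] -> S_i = 7.26 + 3.05*i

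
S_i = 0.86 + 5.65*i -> [0.86, 6.51, 12.16, 17.81, 23.46]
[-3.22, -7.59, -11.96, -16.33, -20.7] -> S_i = -3.22 + -4.37*i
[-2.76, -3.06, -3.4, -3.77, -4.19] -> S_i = -2.76*1.11^i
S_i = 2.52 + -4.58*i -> [2.52, -2.06, -6.64, -11.22, -15.8]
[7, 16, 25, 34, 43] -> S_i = 7 + 9*i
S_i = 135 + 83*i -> [135, 218, 301, 384, 467]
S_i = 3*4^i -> [3, 12, 48, 192, 768]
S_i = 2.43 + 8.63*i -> [2.43, 11.06, 19.69, 28.32, 36.95]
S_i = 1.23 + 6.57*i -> [1.23, 7.8, 14.37, 20.94, 27.51]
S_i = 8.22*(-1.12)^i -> [8.22, -9.21, 10.31, -11.55, 12.93]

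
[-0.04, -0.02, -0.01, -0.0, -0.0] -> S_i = -0.04*0.47^i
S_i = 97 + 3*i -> [97, 100, 103, 106, 109]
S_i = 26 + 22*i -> [26, 48, 70, 92, 114]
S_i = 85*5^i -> [85, 425, 2125, 10625, 53125]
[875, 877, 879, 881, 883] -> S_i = 875 + 2*i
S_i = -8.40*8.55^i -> [-8.4, -71.82, -614.06, -5250.22, -44889.39]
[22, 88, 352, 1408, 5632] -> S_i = 22*4^i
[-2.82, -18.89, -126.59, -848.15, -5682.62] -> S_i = -2.82*6.70^i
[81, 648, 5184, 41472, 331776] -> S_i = 81*8^i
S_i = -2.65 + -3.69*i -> [-2.65, -6.34, -10.03, -13.72, -17.41]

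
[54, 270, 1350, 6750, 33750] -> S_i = 54*5^i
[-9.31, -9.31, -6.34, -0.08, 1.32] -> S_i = Random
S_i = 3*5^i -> [3, 15, 75, 375, 1875]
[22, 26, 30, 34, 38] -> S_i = 22 + 4*i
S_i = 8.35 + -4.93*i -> [8.35, 3.42, -1.51, -6.44, -11.37]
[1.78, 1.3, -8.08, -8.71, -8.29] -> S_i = Random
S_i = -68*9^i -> [-68, -612, -5508, -49572, -446148]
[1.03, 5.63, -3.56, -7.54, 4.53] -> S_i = Random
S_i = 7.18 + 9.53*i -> [7.18, 16.71, 26.24, 35.77, 45.3]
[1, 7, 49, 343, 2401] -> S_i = 1*7^i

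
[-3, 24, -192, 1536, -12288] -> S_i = -3*-8^i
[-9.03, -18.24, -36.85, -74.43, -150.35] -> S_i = -9.03*2.02^i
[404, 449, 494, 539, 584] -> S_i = 404 + 45*i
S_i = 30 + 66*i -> [30, 96, 162, 228, 294]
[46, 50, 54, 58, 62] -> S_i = 46 + 4*i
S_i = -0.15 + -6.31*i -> [-0.15, -6.46, -12.77, -19.08, -25.39]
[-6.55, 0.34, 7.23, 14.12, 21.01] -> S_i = -6.55 + 6.89*i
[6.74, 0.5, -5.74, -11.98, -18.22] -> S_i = 6.74 + -6.24*i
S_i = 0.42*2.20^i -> [0.42, 0.92, 2.03, 4.47, 9.84]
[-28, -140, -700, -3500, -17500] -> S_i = -28*5^i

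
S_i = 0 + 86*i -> [0, 86, 172, 258, 344]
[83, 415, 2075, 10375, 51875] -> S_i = 83*5^i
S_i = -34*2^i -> [-34, -68, -136, -272, -544]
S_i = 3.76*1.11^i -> [3.76, 4.17, 4.63, 5.14, 5.71]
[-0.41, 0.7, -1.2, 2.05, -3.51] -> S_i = -0.41*(-1.71)^i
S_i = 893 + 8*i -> [893, 901, 909, 917, 925]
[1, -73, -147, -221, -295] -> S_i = 1 + -74*i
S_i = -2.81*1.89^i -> [-2.81, -5.31, -10.04, -18.97, -35.86]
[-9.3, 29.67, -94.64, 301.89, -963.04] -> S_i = -9.30*(-3.19)^i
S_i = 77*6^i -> [77, 462, 2772, 16632, 99792]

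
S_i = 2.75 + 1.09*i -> [2.75, 3.84, 4.93, 6.02, 7.11]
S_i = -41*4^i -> [-41, -164, -656, -2624, -10496]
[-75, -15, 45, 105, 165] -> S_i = -75 + 60*i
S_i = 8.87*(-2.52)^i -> [8.87, -22.35, 56.33, -141.95, 357.71]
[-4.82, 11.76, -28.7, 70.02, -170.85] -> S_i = -4.82*(-2.44)^i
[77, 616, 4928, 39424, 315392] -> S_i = 77*8^i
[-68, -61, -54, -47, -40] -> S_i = -68 + 7*i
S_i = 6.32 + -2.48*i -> [6.32, 3.84, 1.36, -1.12, -3.6]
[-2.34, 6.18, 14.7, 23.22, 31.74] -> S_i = -2.34 + 8.52*i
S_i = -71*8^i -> [-71, -568, -4544, -36352, -290816]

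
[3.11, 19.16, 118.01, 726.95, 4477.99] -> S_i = 3.11*6.16^i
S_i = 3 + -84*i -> [3, -81, -165, -249, -333]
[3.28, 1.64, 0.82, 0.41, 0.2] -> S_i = 3.28*0.50^i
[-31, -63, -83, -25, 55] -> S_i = Random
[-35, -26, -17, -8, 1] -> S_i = -35 + 9*i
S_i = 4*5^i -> [4, 20, 100, 500, 2500]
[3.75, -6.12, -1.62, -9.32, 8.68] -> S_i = Random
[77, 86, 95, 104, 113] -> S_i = 77 + 9*i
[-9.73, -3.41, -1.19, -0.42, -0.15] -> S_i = -9.73*0.35^i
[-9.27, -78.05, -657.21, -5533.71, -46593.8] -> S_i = -9.27*8.42^i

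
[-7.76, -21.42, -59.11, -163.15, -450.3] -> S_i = -7.76*2.76^i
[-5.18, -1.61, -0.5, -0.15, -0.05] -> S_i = -5.18*0.31^i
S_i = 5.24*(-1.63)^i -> [5.24, -8.54, 13.92, -22.69, 36.99]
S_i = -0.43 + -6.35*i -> [-0.43, -6.78, -13.13, -19.48, -25.83]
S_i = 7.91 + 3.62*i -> [7.91, 11.53, 15.15, 18.77, 22.39]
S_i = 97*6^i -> [97, 582, 3492, 20952, 125712]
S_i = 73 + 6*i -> [73, 79, 85, 91, 97]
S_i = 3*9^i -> [3, 27, 243, 2187, 19683]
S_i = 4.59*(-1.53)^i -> [4.59, -7.02, 10.74, -16.44, 25.15]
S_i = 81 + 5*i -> [81, 86, 91, 96, 101]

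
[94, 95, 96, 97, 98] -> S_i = 94 + 1*i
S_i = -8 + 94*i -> [-8, 86, 180, 274, 368]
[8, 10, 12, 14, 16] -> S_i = 8 + 2*i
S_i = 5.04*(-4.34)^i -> [5.04, -21.87, 94.93, -412.0, 1788.09]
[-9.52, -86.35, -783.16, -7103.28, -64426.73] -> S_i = -9.52*9.07^i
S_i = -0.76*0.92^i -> [-0.76, -0.7, -0.64, -0.59, -0.54]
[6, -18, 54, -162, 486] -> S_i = 6*-3^i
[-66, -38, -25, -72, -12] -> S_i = Random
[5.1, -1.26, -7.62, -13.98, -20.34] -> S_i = 5.10 + -6.36*i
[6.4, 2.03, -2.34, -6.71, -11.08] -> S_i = 6.40 + -4.37*i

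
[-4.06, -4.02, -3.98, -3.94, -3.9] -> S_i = -4.06*0.99^i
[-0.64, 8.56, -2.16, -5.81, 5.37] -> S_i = Random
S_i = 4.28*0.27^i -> [4.28, 1.16, 0.31, 0.08, 0.02]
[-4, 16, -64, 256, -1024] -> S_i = -4*-4^i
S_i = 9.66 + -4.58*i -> [9.66, 5.08, 0.5, -4.08, -8.66]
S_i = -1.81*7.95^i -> [-1.81, -14.39, -114.4, -909.45, -7230.15]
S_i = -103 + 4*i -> [-103, -99, -95, -91, -87]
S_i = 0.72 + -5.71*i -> [0.72, -4.99, -10.7, -16.41, -22.12]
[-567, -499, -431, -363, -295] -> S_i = -567 + 68*i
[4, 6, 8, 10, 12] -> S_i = 4 + 2*i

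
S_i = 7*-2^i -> [7, -14, 28, -56, 112]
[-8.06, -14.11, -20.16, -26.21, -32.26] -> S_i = -8.06 + -6.05*i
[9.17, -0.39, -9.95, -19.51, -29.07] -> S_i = 9.17 + -9.56*i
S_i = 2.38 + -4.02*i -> [2.38, -1.64, -5.66, -9.68, -13.7]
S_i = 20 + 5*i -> [20, 25, 30, 35, 40]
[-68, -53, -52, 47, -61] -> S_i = Random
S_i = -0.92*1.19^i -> [-0.92, -1.09, -1.3, -1.55, -1.84]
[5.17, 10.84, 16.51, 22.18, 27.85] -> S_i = 5.17 + 5.67*i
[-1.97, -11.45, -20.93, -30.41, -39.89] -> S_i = -1.97 + -9.48*i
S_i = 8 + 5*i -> [8, 13, 18, 23, 28]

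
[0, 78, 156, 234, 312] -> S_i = 0 + 78*i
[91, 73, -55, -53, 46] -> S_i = Random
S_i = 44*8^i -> [44, 352, 2816, 22528, 180224]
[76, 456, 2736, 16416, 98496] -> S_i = 76*6^i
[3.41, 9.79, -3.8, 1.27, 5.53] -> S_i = Random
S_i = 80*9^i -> [80, 720, 6480, 58320, 524880]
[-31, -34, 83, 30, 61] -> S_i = Random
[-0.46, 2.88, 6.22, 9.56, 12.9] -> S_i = -0.46 + 3.34*i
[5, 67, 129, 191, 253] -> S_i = 5 + 62*i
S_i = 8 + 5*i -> [8, 13, 18, 23, 28]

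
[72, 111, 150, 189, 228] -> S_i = 72 + 39*i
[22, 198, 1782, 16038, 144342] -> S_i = 22*9^i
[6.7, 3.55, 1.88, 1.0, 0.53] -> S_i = 6.70*0.53^i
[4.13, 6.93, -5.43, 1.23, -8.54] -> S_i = Random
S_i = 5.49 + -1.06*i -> [5.49, 4.43, 3.37, 2.31, 1.25]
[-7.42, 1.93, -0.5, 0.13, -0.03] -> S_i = -7.42*(-0.26)^i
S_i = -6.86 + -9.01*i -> [-6.86, -15.87, -24.88, -33.89, -42.9]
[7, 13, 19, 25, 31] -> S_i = 7 + 6*i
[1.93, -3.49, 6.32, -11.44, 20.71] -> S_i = 1.93*(-1.81)^i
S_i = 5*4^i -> [5, 20, 80, 320, 1280]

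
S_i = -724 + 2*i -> [-724, -722, -720, -718, -716]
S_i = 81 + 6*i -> [81, 87, 93, 99, 105]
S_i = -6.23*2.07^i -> [-6.23, -12.9, -26.69, -55.26, -114.39]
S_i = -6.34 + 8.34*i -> [-6.34, 2.0, 10.34, 18.68, 27.02]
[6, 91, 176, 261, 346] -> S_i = 6 + 85*i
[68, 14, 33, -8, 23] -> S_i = Random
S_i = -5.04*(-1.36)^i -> [-5.04, 6.85, -9.32, 12.68, -17.24]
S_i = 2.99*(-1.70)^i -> [2.99, -5.08, 8.64, -14.69, 24.97]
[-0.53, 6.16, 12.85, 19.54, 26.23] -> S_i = -0.53 + 6.69*i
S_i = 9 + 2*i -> [9, 11, 13, 15, 17]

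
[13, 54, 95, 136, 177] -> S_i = 13 + 41*i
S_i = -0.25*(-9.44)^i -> [-0.25, 2.36, -22.28, 210.31, -1985.31]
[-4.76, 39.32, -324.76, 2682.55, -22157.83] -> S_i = -4.76*(-8.26)^i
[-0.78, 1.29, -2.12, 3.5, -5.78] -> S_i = -0.78*(-1.65)^i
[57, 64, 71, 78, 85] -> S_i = 57 + 7*i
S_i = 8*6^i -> [8, 48, 288, 1728, 10368]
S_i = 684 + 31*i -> [684, 715, 746, 777, 808]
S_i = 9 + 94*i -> [9, 103, 197, 291, 385]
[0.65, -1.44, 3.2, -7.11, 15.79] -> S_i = 0.65*(-2.22)^i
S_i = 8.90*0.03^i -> [8.9, 0.27, 0.01, 0.0, 0.0]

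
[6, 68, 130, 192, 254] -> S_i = 6 + 62*i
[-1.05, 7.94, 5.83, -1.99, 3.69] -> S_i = Random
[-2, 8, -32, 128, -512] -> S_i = -2*-4^i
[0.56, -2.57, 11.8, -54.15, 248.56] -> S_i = 0.56*(-4.59)^i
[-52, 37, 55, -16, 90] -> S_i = Random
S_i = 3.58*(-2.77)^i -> [3.58, -9.92, 27.47, -76.09, 210.77]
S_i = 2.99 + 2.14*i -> [2.99, 5.13, 7.27, 9.41, 11.55]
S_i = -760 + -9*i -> [-760, -769, -778, -787, -796]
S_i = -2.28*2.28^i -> [-2.28, -5.2, -11.85, -27.02, -61.61]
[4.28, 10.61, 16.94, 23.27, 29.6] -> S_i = 4.28 + 6.33*i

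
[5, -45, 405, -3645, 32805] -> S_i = 5*-9^i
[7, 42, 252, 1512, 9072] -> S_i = 7*6^i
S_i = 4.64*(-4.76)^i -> [4.64, -22.09, 105.13, -500.42, 2382.02]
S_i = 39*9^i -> [39, 351, 3159, 28431, 255879]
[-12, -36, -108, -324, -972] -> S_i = -12*3^i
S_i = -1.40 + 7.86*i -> [-1.4, 6.46, 14.32, 22.18, 30.04]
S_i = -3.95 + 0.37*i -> [-3.95, -3.58, -3.21, -2.84, -2.47]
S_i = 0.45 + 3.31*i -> [0.45, 3.76, 7.07, 10.38, 13.69]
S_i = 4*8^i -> [4, 32, 256, 2048, 16384]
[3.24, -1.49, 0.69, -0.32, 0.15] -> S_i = 3.24*(-0.46)^i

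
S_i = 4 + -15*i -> [4, -11, -26, -41, -56]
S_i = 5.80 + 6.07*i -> [5.8, 11.87, 17.94, 24.01, 30.08]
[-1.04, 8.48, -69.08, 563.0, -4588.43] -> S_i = -1.04*(-8.15)^i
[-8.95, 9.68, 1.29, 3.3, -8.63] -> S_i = Random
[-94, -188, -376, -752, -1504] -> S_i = -94*2^i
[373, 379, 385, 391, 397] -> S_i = 373 + 6*i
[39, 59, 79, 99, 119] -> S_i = 39 + 20*i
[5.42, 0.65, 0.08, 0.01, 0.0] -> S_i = 5.42*0.12^i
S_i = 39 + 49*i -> [39, 88, 137, 186, 235]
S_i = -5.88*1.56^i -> [-5.88, -9.17, -14.31, -22.32, -34.82]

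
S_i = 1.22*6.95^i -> [1.22, 8.48, 58.93, 409.56, 2846.42]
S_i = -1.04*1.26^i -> [-1.04, -1.31, -1.65, -2.08, -2.62]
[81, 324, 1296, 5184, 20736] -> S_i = 81*4^i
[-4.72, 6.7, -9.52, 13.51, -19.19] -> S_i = -4.72*(-1.42)^i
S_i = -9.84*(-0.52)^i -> [-9.84, 5.12, -2.66, 1.38, -0.72]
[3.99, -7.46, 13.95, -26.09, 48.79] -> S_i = 3.99*(-1.87)^i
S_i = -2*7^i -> [-2, -14, -98, -686, -4802]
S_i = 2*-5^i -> [2, -10, 50, -250, 1250]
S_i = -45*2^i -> [-45, -90, -180, -360, -720]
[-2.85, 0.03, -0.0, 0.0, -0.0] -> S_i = -2.85*(-0.01)^i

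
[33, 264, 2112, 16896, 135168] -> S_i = 33*8^i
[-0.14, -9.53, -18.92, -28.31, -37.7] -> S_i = -0.14 + -9.39*i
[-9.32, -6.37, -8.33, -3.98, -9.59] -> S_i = Random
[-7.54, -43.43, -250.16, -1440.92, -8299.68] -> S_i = -7.54*5.76^i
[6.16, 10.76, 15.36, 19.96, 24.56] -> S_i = 6.16 + 4.60*i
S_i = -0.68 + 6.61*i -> [-0.68, 5.93, 12.54, 19.15, 25.76]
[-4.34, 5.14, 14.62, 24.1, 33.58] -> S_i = -4.34 + 9.48*i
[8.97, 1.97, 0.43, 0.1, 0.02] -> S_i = 8.97*0.22^i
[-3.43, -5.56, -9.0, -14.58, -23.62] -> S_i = -3.43*1.62^i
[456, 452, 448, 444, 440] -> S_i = 456 + -4*i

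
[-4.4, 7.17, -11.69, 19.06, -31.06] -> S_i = -4.40*(-1.63)^i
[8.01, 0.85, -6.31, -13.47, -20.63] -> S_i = 8.01 + -7.16*i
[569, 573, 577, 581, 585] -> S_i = 569 + 4*i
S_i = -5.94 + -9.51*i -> [-5.94, -15.45, -24.96, -34.47, -43.98]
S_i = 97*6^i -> [97, 582, 3492, 20952, 125712]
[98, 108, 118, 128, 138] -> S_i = 98 + 10*i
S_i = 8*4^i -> [8, 32, 128, 512, 2048]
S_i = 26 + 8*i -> [26, 34, 42, 50, 58]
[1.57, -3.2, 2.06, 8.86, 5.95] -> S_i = Random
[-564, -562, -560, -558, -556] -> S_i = -564 + 2*i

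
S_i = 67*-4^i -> [67, -268, 1072, -4288, 17152]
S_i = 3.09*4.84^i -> [3.09, 14.96, 72.39, 350.34, 1695.66]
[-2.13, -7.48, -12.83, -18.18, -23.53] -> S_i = -2.13 + -5.35*i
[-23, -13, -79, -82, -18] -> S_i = Random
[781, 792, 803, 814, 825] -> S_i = 781 + 11*i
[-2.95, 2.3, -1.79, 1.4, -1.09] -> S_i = -2.95*(-0.78)^i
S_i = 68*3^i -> [68, 204, 612, 1836, 5508]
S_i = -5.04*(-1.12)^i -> [-5.04, 5.64, -6.32, 7.08, -7.93]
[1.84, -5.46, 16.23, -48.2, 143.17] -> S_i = 1.84*(-2.97)^i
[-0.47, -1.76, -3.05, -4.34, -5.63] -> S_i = -0.47 + -1.29*i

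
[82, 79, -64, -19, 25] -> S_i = Random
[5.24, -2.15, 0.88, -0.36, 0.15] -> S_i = 5.24*(-0.41)^i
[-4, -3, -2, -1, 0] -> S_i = -4 + 1*i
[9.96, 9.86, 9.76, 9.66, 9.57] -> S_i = 9.96*0.99^i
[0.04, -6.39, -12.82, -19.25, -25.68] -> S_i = 0.04 + -6.43*i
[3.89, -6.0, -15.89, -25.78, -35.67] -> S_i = 3.89 + -9.89*i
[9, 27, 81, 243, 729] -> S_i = 9*3^i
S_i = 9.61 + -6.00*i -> [9.61, 3.61, -2.39, -8.39, -14.39]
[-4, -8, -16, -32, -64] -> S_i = -4*2^i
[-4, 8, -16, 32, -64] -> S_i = -4*-2^i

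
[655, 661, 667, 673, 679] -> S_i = 655 + 6*i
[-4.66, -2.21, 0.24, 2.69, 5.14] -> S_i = -4.66 + 2.45*i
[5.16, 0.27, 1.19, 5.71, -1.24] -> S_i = Random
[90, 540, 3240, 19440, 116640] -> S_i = 90*6^i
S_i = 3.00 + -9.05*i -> [3.0, -6.05, -15.1, -24.15, -33.2]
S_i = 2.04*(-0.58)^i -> [2.04, -1.18, 0.69, -0.4, 0.23]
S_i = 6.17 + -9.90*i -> [6.17, -3.73, -13.63, -23.53, -33.43]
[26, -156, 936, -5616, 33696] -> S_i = 26*-6^i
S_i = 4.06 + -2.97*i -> [4.06, 1.09, -1.88, -4.85, -7.82]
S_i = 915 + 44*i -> [915, 959, 1003, 1047, 1091]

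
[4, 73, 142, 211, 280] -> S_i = 4 + 69*i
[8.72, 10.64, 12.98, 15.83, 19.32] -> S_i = 8.72*1.22^i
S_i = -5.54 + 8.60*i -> [-5.54, 3.06, 11.66, 20.26, 28.86]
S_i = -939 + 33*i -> [-939, -906, -873, -840, -807]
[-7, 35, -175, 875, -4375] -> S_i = -7*-5^i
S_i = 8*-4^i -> [8, -32, 128, -512, 2048]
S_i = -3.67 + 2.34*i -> [-3.67, -1.33, 1.01, 3.35, 5.69]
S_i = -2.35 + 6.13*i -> [-2.35, 3.78, 9.91, 16.04, 22.17]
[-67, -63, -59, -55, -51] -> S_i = -67 + 4*i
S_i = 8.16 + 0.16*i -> [8.16, 8.32, 8.48, 8.64, 8.8]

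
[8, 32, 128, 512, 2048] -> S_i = 8*4^i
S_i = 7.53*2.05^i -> [7.53, 15.44, 31.64, 64.87, 132.99]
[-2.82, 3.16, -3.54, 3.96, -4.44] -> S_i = -2.82*(-1.12)^i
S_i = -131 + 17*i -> [-131, -114, -97, -80, -63]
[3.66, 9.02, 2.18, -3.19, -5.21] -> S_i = Random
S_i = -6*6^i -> [-6, -36, -216, -1296, -7776]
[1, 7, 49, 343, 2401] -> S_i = 1*7^i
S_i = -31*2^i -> [-31, -62, -124, -248, -496]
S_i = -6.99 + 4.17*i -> [-6.99, -2.82, 1.35, 5.52, 9.69]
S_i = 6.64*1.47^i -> [6.64, 9.76, 14.35, 21.09, 31.01]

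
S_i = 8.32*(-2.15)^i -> [8.32, -17.89, 38.46, -82.69, 177.78]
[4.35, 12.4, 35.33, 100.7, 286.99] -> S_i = 4.35*2.85^i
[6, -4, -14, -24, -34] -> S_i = 6 + -10*i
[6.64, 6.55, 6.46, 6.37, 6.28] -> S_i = 6.64 + -0.09*i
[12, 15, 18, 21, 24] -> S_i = 12 + 3*i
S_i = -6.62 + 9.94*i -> [-6.62, 3.32, 13.26, 23.2, 33.14]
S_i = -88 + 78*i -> [-88, -10, 68, 146, 224]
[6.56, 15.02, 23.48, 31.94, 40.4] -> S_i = 6.56 + 8.46*i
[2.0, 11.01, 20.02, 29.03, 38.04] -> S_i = 2.00 + 9.01*i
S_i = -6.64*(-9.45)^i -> [-6.64, 62.75, -592.97, 5603.55, -52953.58]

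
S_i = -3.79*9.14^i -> [-3.79, -34.64, -316.62, -2893.86, -26449.9]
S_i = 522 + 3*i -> [522, 525, 528, 531, 534]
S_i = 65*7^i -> [65, 455, 3185, 22295, 156065]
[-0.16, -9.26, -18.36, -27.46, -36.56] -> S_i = -0.16 + -9.10*i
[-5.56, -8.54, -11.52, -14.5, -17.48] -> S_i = -5.56 + -2.98*i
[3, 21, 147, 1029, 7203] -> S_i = 3*7^i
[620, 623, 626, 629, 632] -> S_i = 620 + 3*i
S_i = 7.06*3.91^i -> [7.06, 27.6, 107.93, 422.02, 1650.11]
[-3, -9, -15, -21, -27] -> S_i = -3 + -6*i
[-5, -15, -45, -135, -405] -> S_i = -5*3^i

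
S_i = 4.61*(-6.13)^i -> [4.61, -28.26, 173.23, -1061.9, 6509.43]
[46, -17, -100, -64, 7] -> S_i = Random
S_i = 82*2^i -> [82, 164, 328, 656, 1312]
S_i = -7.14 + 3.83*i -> [-7.14, -3.31, 0.52, 4.35, 8.18]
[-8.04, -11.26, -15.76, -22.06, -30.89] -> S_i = -8.04*1.40^i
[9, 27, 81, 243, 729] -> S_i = 9*3^i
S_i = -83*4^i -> [-83, -332, -1328, -5312, -21248]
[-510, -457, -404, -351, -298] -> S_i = -510 + 53*i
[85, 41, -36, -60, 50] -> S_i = Random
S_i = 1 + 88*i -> [1, 89, 177, 265, 353]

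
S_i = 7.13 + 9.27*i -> [7.13, 16.4, 25.67, 34.94, 44.21]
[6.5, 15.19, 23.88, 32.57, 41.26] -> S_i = 6.50 + 8.69*i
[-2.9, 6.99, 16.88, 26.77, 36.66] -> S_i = -2.90 + 9.89*i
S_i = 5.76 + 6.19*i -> [5.76, 11.95, 18.14, 24.33, 30.52]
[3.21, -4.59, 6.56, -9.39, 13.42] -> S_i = 3.21*(-1.43)^i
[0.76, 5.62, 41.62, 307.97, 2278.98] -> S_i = 0.76*7.40^i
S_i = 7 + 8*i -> [7, 15, 23, 31, 39]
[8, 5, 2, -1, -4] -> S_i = 8 + -3*i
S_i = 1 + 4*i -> [1, 5, 9, 13, 17]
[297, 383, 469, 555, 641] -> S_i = 297 + 86*i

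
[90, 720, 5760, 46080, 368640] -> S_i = 90*8^i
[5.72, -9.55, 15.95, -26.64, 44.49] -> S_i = 5.72*(-1.67)^i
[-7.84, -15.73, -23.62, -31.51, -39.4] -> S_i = -7.84 + -7.89*i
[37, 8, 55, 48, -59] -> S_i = Random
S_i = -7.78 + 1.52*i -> [-7.78, -6.26, -4.74, -3.22, -1.7]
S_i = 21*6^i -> [21, 126, 756, 4536, 27216]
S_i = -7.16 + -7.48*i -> [-7.16, -14.64, -22.12, -29.6, -37.08]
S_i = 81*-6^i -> [81, -486, 2916, -17496, 104976]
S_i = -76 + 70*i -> [-76, -6, 64, 134, 204]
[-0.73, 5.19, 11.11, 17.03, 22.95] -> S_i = -0.73 + 5.92*i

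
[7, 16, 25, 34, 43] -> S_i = 7 + 9*i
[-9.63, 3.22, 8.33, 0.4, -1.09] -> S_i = Random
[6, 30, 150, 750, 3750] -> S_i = 6*5^i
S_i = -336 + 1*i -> [-336, -335, -334, -333, -332]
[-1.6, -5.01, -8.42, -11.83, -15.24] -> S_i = -1.60 + -3.41*i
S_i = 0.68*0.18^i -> [0.68, 0.12, 0.02, 0.0, 0.0]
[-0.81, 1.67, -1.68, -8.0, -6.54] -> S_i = Random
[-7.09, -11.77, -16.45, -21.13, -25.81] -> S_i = -7.09 + -4.68*i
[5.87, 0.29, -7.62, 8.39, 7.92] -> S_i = Random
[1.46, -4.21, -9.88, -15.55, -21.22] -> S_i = 1.46 + -5.67*i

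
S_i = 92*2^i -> [92, 184, 368, 736, 1472]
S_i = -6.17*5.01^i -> [-6.17, -30.91, -154.87, -775.89, -3887.19]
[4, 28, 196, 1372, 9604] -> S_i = 4*7^i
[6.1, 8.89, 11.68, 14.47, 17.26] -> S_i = 6.10 + 2.79*i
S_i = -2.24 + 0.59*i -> [-2.24, -1.65, -1.06, -0.47, 0.12]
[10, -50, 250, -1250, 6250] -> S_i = 10*-5^i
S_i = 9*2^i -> [9, 18, 36, 72, 144]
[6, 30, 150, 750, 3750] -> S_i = 6*5^i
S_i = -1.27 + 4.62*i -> [-1.27, 3.35, 7.97, 12.59, 17.21]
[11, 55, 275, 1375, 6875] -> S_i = 11*5^i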